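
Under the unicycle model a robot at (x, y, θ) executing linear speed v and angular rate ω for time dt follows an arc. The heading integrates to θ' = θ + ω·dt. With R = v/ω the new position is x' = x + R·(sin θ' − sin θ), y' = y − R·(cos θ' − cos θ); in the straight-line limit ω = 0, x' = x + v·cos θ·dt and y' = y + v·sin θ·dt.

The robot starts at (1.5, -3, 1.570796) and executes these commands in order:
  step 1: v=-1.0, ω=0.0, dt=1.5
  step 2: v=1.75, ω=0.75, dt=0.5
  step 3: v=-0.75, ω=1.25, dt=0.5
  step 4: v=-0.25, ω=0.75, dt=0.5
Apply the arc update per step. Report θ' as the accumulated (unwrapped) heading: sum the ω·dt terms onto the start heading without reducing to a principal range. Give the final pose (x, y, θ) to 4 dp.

step 1: θ'=1.5708 (straight) → pose (1.5000, -4.5000, 1.5708)
step 2: θ'=1.9458 (R=2.3333) → pose (1.3379, -3.6454, 1.9458)
step 3: θ'=2.5708 (R=-0.6000) → pose (1.5720, -3.9305, 2.5708)
step 4: θ'=2.9458 (R=-0.3333) → pose (1.6872, -3.9770, 2.9458)

(1.6872, -3.9770, 2.9458)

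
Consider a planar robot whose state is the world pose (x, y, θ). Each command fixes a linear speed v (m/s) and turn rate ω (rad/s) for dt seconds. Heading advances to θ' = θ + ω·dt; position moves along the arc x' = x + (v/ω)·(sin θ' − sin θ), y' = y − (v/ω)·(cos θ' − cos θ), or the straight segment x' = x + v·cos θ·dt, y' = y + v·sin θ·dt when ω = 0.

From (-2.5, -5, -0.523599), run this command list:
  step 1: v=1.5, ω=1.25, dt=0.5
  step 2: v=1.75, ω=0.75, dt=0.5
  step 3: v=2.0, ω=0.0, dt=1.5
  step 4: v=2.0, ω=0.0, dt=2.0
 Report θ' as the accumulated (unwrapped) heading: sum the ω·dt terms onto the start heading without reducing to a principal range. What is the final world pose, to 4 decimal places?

(5.2759, -1.6967, 0.4764)

step 1: θ'=0.1014 (R=1.2000) → pose (-1.7785, -5.1546, 0.1014)
step 2: θ'=0.4764 (R=2.3333) → pose (-0.9447, -4.9068, 0.4764)
step 3: θ'=0.4764 (straight) → pose (1.7213, -3.5310, 0.4764)
step 4: θ'=0.4764 (straight) → pose (5.2759, -1.6967, 0.4764)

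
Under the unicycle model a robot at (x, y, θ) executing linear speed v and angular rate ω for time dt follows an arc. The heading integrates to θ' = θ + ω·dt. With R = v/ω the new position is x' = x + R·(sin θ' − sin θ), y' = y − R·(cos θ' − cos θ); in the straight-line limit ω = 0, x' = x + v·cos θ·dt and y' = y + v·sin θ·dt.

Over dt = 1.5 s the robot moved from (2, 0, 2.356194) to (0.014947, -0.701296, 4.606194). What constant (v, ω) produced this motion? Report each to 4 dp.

v = 1.7500, ω = 1.5000

Δθ = 4.606194 − 2.356194 = 2.250000
ω = Δθ/dt = 2.250000/1.5 = 1.5000
R = Δx/(sin θ' − sin θ) = 1.1667
v = R·ω = 1.1667·1.5000 = 1.7500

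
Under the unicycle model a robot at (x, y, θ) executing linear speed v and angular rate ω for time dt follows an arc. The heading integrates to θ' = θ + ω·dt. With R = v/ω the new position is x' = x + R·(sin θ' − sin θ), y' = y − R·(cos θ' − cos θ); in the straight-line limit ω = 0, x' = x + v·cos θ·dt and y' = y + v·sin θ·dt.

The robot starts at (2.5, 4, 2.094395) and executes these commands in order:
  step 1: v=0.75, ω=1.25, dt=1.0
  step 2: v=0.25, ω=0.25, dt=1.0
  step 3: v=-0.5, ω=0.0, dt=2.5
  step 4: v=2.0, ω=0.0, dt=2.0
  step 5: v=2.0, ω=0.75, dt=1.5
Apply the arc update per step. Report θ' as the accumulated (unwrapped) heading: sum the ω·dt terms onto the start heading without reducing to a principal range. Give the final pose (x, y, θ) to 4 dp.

(-2.3494, 0.5877, 4.7194)

step 1: θ'=3.3444 (R=0.6000) → pose (1.8595, 4.2877, 3.3444)
step 2: θ'=3.5944 (R=1.0000) → pose (1.6235, 4.2074, 3.5944)
step 3: θ'=3.5944 (straight) → pose (2.7475, 4.7543, 3.5944)
step 4: θ'=3.5944 (straight) → pose (-0.8494, 3.0043, 3.5944)
step 5: θ'=4.7194 (R=2.6667) → pose (-2.3494, 0.5877, 4.7194)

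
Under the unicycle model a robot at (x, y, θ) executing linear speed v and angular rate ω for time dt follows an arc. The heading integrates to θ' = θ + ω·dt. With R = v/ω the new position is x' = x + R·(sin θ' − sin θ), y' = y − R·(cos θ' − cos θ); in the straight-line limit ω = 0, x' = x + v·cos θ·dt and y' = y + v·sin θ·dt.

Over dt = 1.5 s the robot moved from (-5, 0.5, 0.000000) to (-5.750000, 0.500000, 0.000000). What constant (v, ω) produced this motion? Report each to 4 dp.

Δθ = 0.000000 − 0.000000 = 0.000000
ω = Δθ/dt = 0.000000/1.5 = 0.0000
ω = 0 → v = (Δx·cos θ + Δy·sin θ)/dt = -0.5000

v = -0.5000, ω = 0.0000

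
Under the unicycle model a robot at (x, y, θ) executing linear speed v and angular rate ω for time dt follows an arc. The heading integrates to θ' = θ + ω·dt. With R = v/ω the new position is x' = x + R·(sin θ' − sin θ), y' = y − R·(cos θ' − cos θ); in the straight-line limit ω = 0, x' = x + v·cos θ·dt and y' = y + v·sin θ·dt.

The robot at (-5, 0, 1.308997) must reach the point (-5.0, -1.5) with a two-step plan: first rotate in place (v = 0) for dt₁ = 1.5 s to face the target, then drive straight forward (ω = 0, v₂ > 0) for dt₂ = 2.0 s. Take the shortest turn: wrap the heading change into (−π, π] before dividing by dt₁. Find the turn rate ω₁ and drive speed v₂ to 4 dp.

ω₁ = -1.9199, v₂ = 0.7500

heading to target = atan2(-1.5−0, -5−-5) = -1.5708
Δθ = wrap(-1.5708 − 1.3090) = -2.8798; ω₁ = Δθ/dt₁ = -1.9199
distance = √((-5−-5)² + (-1.5−0)²) = 1.5000; v₂ = distance/dt₂ = 0.7500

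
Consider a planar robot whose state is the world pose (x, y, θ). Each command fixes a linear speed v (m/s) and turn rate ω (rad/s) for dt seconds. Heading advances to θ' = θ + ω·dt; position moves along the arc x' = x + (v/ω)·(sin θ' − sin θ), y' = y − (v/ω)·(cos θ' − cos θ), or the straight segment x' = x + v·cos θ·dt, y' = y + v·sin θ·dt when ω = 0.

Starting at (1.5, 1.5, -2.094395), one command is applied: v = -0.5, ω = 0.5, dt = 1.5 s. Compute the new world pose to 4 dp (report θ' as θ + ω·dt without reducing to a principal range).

θ' = -2.0944 + 0.5·1.5 = -1.3444
R = v/ω = -0.5/0.5 = -1.0000
x' = 1.5 + -1.0000·(sin -1.3444 − sin -2.0944) = 1.6085
y' = 1.5 − -1.0000·(cos -1.3444 − cos -2.0944) = 2.2245

(1.6085, 2.2245, -1.3444)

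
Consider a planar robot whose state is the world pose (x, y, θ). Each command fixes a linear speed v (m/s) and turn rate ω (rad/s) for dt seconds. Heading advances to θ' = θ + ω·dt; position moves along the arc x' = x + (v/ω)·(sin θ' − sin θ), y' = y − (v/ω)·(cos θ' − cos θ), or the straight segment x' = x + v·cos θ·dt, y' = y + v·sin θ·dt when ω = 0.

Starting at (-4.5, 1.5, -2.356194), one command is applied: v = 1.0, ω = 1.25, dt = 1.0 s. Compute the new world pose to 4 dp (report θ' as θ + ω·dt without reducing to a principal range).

θ' = -2.3562 + 1.25·1.0 = -1.1062
R = v/ω = 1.0/1.25 = 0.8000
x' = -4.5 + 0.8000·(sin -1.1062 − sin -2.3562) = -4.6495
y' = 1.5 − 0.8000·(cos -1.1062 − cos -2.3562) = 0.5759

(-4.6495, 0.5759, -1.1062)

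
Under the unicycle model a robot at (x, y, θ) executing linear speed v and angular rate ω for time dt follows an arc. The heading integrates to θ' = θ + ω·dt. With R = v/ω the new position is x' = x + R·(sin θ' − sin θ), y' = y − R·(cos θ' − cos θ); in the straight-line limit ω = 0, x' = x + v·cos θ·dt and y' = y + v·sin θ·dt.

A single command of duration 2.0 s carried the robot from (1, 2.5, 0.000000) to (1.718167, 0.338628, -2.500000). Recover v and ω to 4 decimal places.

Δθ = -2.500000 − 0.000000 = -2.500000
ω = Δθ/dt = -2.500000/2.0 = -1.2500
R = −Δy/(cos θ' − cos θ) = -1.2000
v = R·ω = -1.2000·-1.2500 = 1.5000

v = 1.5000, ω = -1.2500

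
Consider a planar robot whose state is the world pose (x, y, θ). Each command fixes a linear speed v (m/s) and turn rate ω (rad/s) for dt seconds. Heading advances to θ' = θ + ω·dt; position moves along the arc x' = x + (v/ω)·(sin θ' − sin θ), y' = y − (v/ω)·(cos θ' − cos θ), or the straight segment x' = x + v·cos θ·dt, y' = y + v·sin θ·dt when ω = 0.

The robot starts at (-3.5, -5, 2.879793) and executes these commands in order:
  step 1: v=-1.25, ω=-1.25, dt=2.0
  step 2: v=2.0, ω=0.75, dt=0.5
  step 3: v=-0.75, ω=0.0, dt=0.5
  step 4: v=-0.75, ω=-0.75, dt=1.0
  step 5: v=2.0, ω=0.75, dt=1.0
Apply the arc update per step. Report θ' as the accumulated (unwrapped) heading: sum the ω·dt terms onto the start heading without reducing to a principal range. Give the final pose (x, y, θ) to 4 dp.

step 1: θ'=0.3798 (R=1.0000) → pose (-3.3881, -6.8947, 0.3798)
step 2: θ'=0.7548 (R=2.6667) → pose (-2.5497, -6.3605, 0.7548)
step 3: θ'=0.7548 (straight) → pose (-2.8228, -6.6174, 0.7548)
step 4: θ'=0.0048 (R=1.0000) → pose (-3.5032, -6.8890, 0.0048)
step 5: θ'=0.7548 (R=2.6667) → pose (-1.6889, -6.1648, 0.7548)

(-1.6889, -6.1648, 0.7548)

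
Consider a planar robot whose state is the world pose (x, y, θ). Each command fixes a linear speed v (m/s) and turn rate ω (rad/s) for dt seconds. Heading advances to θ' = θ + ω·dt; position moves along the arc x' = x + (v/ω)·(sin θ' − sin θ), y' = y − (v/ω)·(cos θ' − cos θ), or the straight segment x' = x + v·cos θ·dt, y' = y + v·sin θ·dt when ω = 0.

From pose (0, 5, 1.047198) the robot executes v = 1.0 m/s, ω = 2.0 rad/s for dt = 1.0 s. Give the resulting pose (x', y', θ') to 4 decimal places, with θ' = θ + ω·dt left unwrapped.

θ' = 1.0472 + 2.0·1.0 = 3.0472
R = v/ω = 1.0/2.0 = 0.5000
x' = 0 + 0.5000·(sin 3.0472 − sin 1.0472) = -0.3859
y' = 5 − 0.5000·(cos 3.0472 − cos 1.0472) = 5.7478

(-0.3859, 5.7478, 3.0472)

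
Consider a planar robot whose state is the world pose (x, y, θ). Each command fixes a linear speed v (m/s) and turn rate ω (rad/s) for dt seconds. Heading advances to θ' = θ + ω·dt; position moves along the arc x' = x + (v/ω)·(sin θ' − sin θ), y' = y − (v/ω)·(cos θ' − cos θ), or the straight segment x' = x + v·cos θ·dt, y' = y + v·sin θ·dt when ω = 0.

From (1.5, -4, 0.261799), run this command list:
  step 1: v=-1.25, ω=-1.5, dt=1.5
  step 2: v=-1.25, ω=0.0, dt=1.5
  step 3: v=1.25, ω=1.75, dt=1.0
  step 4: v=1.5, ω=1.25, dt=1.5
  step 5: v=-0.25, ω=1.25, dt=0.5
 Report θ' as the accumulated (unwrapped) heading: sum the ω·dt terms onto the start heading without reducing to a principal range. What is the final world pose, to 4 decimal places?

(3.2930, -0.9959, 2.2618)

step 1: θ'=-1.9882 (R=0.8333) → pose (0.5225, -2.8572, -1.9882)
step 2: θ'=-1.9882 (straight) → pose (1.2826, -1.1432, -1.9882)
step 3: θ'=-0.2382 (R=0.7143) → pose (1.7671, -2.1269, -0.2382)
step 4: θ'=1.6368 (R=1.2000) → pose (3.2476, -0.8816, 1.6368)
step 5: θ'=2.2618 (R=-0.2000) → pose (3.2930, -0.9959, 2.2618)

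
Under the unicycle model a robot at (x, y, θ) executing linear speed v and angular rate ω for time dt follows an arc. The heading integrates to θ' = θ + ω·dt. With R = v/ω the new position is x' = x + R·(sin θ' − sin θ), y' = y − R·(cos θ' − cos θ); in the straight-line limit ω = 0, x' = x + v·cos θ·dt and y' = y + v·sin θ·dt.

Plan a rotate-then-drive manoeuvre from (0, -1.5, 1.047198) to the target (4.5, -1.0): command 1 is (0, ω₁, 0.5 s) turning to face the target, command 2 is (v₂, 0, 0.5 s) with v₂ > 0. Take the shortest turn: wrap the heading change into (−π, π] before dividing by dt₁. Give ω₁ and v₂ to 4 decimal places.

heading to target = atan2(-1−-1.5, 4.5−0) = 0.1107
Δθ = wrap(0.1107 − 1.0472) = -0.9365; ω₁ = Δθ/dt₁ = -1.8731
distance = √((4.5−0)² + (-1−-1.5)²) = 4.5277; v₂ = distance/dt₂ = 9.0554

ω₁ = -1.8731, v₂ = 9.0554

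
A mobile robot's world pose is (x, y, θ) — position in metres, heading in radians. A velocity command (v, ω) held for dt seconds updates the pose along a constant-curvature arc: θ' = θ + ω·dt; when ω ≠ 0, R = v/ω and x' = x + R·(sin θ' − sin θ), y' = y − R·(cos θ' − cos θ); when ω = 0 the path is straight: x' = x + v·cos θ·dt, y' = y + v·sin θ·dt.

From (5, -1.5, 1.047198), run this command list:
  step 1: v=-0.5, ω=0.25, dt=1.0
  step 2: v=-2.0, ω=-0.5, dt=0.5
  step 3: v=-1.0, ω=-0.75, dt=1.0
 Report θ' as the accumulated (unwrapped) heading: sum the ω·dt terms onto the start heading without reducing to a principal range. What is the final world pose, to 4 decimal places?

step 1: θ'=1.2972 (R=-2.0000) → pose (4.8064, -1.9596, 1.2972)
step 2: θ'=1.0472 (R=4.0000) → pose (4.4193, -2.8788, 1.0472)
step 3: θ'=0.2972 (R=1.3333) → pose (3.6551, -3.4870, 0.2972)

(3.6551, -3.4870, 0.2972)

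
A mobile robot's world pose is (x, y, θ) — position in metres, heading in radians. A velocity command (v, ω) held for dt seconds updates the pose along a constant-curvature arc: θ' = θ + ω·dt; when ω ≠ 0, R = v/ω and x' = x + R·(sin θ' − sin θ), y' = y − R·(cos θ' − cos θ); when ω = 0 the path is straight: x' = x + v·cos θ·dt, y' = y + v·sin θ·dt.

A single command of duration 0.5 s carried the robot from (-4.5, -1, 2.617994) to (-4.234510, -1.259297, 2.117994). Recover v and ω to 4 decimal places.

v = -0.7500, ω = -1.0000

Δθ = 2.117994 − 2.617994 = -0.500000
ω = Δθ/dt = -0.500000/0.5 = -1.0000
R = Δx/(sin θ' − sin θ) = 0.7500
v = R·ω = 0.7500·-1.0000 = -0.7500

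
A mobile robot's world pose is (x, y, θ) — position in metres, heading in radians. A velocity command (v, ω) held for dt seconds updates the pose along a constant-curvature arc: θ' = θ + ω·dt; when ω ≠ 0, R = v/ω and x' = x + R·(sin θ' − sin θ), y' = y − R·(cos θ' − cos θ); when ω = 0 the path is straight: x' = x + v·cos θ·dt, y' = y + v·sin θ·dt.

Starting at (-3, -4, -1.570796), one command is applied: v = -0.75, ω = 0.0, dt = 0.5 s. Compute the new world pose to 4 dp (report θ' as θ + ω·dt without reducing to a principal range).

θ' = -1.5708 + 0.0·0.5 = -1.5708
ω = 0 → straight: x' = -3 + -0.75·cos(-1.5708)·0.5 = -3.0000
y' = -4 + -0.75·sin(-1.5708)·0.5 = -3.6250

(-3.0000, -3.6250, -1.5708)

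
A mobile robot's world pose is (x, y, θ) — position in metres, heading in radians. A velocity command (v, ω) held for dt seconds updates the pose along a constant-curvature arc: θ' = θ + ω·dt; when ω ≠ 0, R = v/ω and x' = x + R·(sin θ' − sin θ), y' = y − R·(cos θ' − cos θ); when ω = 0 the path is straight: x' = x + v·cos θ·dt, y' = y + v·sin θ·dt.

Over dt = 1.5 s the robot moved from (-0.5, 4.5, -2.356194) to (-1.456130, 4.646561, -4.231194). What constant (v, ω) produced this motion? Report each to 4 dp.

v = 0.7500, ω = -1.2500

Δθ = -4.231194 − -2.356194 = -1.875000
ω = Δθ/dt = -1.875000/1.5 = -1.2500
R = Δx/(sin θ' − sin θ) = -0.6000
v = R·ω = -0.6000·-1.2500 = 0.7500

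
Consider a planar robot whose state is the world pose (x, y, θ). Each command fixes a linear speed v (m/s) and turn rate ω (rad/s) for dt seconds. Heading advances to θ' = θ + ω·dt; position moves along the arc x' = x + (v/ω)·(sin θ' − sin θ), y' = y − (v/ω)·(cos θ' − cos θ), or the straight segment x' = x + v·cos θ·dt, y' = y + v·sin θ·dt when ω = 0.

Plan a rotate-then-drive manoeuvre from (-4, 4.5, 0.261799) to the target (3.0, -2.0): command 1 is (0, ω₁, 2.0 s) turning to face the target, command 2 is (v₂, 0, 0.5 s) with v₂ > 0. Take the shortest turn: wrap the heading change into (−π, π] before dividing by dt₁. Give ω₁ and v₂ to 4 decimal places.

heading to target = atan2(-2−4.5, 3−-4) = -0.7484
Δθ = wrap(-0.7484 − 0.2618) = -1.0102; ω₁ = Δθ/dt₁ = -0.5051
distance = √((3−-4)² + (-2−4.5)²) = 9.5525; v₂ = distance/dt₂ = 19.1050

ω₁ = -0.5051, v₂ = 19.1050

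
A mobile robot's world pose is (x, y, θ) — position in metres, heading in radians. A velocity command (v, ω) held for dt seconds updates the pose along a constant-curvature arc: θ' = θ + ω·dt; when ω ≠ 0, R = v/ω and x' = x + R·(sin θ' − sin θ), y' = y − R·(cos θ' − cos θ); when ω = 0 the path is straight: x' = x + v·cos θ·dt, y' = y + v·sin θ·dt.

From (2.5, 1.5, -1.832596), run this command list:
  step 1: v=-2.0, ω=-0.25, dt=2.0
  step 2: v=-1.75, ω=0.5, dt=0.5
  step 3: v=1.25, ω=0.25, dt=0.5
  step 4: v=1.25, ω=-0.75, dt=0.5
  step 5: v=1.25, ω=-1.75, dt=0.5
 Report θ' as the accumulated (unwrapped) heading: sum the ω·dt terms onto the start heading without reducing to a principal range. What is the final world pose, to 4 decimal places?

(3.7848, 4.3489, -3.2076)

step 1: θ'=-2.3326 (R=8.0000) → pose (4.4386, 4.9512, -2.3326)
step 2: θ'=-2.0826 (R=-3.5000) → pose (4.9576, 5.6529, -2.0826)
step 3: θ'=-1.9576 (R=5.0000) → pose (4.6863, 5.0903, -1.9576)
step 4: θ'=-2.3326 (R=-1.6667) → pose (4.3488, 4.5686, -2.3326)
step 5: θ'=-3.2076 (R=-0.7143) → pose (3.7848, 4.3489, -3.2076)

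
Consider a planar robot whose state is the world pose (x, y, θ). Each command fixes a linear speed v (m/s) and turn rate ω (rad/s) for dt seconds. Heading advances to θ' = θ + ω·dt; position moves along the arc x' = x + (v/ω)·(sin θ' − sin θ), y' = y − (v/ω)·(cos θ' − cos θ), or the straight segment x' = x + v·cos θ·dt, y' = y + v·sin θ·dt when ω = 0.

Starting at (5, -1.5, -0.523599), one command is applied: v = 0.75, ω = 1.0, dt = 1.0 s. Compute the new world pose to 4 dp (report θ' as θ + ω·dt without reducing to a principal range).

θ' = -0.5236 + 1.0·1.0 = 0.4764
R = v/ω = 0.75/1.0 = 0.7500
x' = 5 + 0.7500·(sin 0.4764 − sin -0.5236) = 5.7189
y' = -1.5 − 0.7500·(cos 0.4764 − cos -0.5236) = -1.5170

(5.7189, -1.5170, 0.4764)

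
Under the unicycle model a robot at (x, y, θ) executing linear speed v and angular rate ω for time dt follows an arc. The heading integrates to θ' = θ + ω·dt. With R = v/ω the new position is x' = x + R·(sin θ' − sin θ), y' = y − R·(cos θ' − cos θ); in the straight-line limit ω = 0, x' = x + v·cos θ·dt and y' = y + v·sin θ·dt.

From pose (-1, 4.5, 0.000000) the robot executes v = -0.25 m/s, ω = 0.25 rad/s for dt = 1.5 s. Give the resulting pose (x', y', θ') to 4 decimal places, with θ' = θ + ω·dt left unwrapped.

θ' = 0.0000 + 0.25·1.5 = 0.3750
R = v/ω = -0.25/0.25 = -1.0000
x' = -1 + -1.0000·(sin 0.3750 − sin 0.0000) = -1.3663
y' = 4.5 − -1.0000·(cos 0.3750 − cos 0.0000) = 4.4305

(-1.3663, 4.4305, 0.3750)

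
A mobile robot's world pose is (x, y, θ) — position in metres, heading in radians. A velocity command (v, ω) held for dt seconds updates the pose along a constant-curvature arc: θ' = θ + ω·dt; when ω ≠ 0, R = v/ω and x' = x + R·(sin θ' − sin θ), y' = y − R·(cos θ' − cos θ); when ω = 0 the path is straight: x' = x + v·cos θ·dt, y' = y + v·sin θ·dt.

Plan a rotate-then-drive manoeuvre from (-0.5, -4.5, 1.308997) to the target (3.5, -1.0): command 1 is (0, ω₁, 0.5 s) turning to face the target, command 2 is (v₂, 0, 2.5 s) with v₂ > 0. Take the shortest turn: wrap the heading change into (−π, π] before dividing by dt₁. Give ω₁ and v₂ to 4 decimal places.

heading to target = atan2(-1−-4.5, 3.5−-0.5) = 0.7188
Δθ = wrap(0.7188 − 1.3090) = -0.5902; ω₁ = Δθ/dt₁ = -1.1803
distance = √((3.5−-0.5)² + (-1−-4.5)²) = 5.3151; v₂ = distance/dt₂ = 2.1260

ω₁ = -1.1803, v₂ = 2.1260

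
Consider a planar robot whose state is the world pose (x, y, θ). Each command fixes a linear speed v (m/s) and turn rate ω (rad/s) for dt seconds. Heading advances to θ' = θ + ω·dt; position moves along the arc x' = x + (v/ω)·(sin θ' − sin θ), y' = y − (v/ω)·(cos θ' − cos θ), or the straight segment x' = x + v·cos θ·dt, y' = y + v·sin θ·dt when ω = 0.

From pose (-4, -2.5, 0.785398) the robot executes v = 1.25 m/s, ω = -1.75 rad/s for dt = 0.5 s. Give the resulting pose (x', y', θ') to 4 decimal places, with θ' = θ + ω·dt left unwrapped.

(-3.4310, -2.2937, -0.0896)

θ' = 0.7854 + -1.75·0.5 = -0.0896
R = v/ω = 1.25/-1.75 = -0.7143
x' = -4 + -0.7143·(sin -0.0896 − sin 0.7854) = -3.4310
y' = -2.5 − -0.7143·(cos -0.0896 − cos 0.7854) = -2.2937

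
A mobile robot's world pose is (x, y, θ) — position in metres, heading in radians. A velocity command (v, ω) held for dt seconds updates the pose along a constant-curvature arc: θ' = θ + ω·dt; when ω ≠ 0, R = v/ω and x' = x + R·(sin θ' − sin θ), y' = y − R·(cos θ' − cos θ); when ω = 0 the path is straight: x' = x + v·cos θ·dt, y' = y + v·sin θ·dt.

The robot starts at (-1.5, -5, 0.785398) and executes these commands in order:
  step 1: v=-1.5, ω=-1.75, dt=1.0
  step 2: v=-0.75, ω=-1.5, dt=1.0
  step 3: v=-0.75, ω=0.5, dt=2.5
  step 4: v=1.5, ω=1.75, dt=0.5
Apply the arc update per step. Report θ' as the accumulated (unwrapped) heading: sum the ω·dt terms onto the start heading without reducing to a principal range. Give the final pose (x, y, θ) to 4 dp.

(-1.7288, -3.0247, -0.3396)

step 1: θ'=-0.9646 (R=0.8571) → pose (-2.8105, -4.8823, -0.9646)
step 2: θ'=-2.4646 (R=0.5000) → pose (-2.7128, -4.2077, -2.4646)
step 3: θ'=-1.2146 (R=-1.5000) → pose (-2.2467, -2.5154, -1.2146)
step 4: θ'=-0.3396 (R=0.8571) → pose (-1.7288, -3.0247, -0.3396)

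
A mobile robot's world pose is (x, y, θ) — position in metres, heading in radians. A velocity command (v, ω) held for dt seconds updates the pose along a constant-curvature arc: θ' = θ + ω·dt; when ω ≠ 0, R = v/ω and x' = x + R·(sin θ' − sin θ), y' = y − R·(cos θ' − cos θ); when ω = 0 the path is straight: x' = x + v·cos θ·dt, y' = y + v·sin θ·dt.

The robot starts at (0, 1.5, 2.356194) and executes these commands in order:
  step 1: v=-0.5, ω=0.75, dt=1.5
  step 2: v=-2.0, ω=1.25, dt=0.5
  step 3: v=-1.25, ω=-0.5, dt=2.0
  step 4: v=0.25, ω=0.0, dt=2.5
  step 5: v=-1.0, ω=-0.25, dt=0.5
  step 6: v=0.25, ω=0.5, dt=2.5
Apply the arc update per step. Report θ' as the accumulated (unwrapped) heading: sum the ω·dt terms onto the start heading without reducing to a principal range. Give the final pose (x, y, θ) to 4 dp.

step 1: θ'=3.4812 (R=-0.6667) → pose (0.6935, 1.3428, 3.4812)
step 2: θ'=4.1062 (R=-1.6000) → pose (1.4754, 1.9398, 4.1062)
step 3: θ'=3.1062 (R=2.5000) → pose (3.6184, 3.0139, 3.1062)
step 4: θ'=3.1062 (straight) → pose (2.9938, 3.0360, 3.1062)
step 5: θ'=2.9812 (R=4.0000) → pose (3.4911, 2.9872, 2.9812)
step 6: θ'=4.2312 (R=0.5000) → pose (2.9680, 2.7250, 4.2312)

(2.9680, 2.7250, 4.2312)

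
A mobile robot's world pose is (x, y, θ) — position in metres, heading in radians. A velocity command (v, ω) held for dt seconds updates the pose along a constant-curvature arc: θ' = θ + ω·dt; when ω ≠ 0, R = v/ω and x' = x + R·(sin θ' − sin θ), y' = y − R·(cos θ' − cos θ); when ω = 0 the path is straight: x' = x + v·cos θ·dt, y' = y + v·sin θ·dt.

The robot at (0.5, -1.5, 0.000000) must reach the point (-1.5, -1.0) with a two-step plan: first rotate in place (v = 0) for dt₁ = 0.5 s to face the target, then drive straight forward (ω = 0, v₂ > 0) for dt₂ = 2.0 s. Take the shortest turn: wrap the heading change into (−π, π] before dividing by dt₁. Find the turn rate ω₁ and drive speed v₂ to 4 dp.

heading to target = atan2(-1−-1.5, -1.5−0.5) = 2.8966
Δθ = wrap(2.8966 − 0.0000) = 2.8966; ω₁ = Δθ/dt₁ = 5.7932
distance = √((-1.5−0.5)² + (-1−-1.5)²) = 2.0616; v₂ = distance/dt₂ = 1.0308

ω₁ = 5.7932, v₂ = 1.0308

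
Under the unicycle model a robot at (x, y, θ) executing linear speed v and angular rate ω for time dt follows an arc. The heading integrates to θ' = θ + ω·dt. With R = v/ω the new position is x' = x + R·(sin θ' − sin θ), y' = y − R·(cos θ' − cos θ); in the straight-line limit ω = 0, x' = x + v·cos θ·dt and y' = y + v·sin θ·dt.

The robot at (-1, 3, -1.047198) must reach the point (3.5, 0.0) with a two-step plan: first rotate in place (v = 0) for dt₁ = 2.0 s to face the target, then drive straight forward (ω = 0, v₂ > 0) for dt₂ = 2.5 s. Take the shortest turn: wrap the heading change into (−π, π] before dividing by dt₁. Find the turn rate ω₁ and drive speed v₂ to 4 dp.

heading to target = atan2(0−3, 3.5−-1) = -0.5880
Δθ = wrap(-0.5880 − -1.0472) = 0.4592; ω₁ = Δθ/dt₁ = 0.2296
distance = √((3.5−-1)² + (0−3)²) = 5.4083; v₂ = distance/dt₂ = 2.1633

ω₁ = 0.2296, v₂ = 2.1633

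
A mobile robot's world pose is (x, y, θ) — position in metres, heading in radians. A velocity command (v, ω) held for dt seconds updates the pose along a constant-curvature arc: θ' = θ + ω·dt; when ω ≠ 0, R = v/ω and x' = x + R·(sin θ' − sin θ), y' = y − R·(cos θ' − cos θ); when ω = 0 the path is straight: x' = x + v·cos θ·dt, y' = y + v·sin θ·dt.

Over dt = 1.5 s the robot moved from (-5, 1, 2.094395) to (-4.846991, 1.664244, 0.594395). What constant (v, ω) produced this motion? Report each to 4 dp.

Δθ = 0.594395 − 2.094395 = -1.500000
ω = Δθ/dt = -1.500000/1.5 = -1.0000
R = −Δy/(cos θ' − cos θ) = -0.5000
v = R·ω = -0.5000·-1.0000 = 0.5000

v = 0.5000, ω = -1.0000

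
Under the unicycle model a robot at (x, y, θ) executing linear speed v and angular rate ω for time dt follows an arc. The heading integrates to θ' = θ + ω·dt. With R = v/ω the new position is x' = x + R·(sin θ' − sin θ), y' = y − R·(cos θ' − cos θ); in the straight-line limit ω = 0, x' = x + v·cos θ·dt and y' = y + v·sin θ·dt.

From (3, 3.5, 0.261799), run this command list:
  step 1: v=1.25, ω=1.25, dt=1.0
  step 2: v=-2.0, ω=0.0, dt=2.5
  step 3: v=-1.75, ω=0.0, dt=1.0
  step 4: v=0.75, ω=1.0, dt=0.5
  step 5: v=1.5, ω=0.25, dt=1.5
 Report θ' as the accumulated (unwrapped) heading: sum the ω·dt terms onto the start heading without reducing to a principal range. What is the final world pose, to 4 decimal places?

(1.9559, -0.1575, 2.3868)

step 1: θ'=1.5118 (R=1.0000) → pose (3.7394, 4.4070, 1.5118)
step 2: θ'=1.5118 (straight) → pose (3.4446, -0.5843, 1.5118)
step 3: θ'=1.5118 (straight) → pose (3.3414, -2.3313, 1.5118)
step 4: θ'=2.0118 (R=0.7500) → pose (3.2710, -1.9669, 2.0118)
step 5: θ'=2.3868 (R=6.0000) → pose (1.9559, -0.1575, 2.3868)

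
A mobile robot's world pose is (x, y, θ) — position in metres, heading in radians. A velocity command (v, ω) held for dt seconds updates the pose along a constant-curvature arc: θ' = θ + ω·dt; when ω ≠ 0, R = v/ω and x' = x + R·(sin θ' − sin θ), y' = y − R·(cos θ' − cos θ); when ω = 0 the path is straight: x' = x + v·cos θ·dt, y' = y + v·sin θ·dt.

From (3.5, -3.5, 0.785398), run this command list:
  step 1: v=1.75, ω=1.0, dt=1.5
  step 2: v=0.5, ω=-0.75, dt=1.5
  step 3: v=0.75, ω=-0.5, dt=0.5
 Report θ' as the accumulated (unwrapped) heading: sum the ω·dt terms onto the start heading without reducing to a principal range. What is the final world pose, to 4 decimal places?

step 1: θ'=2.2854 (R=1.7500) → pose (3.5844, -1.1158, 2.2854)
step 2: θ'=1.1604 (R=-0.6667) → pose (3.4767, -0.4129, 1.1604)
step 3: θ'=0.9104 (R=-1.5000) → pose (3.6675, -0.0912, 0.9104)

(3.6675, -0.0912, 0.9104)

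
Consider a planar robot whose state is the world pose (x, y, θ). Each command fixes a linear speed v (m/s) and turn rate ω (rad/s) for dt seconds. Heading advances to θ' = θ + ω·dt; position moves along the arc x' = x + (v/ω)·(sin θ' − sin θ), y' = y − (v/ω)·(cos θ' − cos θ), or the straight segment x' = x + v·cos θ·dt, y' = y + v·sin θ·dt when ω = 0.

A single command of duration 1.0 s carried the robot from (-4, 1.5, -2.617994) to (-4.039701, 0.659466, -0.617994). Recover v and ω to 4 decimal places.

Δθ = -0.617994 − -2.617994 = 2.000000
ω = Δθ/dt = 2.000000/1.0 = 2.0000
R = −Δy/(cos θ' − cos θ) = 0.5000
v = R·ω = 0.5000·2.0000 = 1.0000

v = 1.0000, ω = 2.0000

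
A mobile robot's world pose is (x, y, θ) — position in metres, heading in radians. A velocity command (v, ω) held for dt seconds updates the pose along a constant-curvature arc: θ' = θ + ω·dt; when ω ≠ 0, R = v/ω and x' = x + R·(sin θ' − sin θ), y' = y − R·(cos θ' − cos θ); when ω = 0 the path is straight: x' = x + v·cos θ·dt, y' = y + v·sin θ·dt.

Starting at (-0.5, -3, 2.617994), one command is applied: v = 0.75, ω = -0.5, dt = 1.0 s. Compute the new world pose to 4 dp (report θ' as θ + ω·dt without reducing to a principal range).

θ' = 2.6180 + -0.5·1.0 = 2.1180
R = v/ω = 0.75/-0.5 = -1.5000
x' = -0.5 + -1.5000·(sin 2.1180 − sin 2.6180) = -1.0310
y' = -3 − -1.5000·(cos 2.1180 − cos 2.6180) = -2.4814

(-1.0310, -2.4814, 2.1180)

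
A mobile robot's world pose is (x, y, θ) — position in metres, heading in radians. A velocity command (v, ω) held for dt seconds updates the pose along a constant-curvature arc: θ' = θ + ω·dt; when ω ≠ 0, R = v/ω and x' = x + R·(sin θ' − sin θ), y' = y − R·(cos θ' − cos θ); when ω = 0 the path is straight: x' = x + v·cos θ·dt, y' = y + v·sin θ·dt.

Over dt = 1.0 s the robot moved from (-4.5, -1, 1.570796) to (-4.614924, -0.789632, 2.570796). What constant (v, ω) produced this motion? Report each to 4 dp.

v = 0.2500, ω = 1.0000

Δθ = 2.570796 − 1.570796 = 1.000000
ω = Δθ/dt = 1.000000/1.0 = 1.0000
R = −Δy/(cos θ' − cos θ) = 0.2500
v = R·ω = 0.2500·1.0000 = 0.2500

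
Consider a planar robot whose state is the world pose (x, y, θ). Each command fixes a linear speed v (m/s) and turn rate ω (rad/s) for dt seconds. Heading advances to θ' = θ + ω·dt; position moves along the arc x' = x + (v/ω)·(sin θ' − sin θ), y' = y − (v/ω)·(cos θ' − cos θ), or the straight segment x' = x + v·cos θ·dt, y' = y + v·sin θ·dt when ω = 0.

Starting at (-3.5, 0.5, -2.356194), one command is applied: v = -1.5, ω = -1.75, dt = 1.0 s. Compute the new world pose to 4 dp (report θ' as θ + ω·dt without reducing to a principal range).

(-2.1895, 0.3823, -4.1062)

θ' = -2.3562 + -1.75·1.0 = -4.1062
R = v/ω = -1.5/-1.75 = 0.8571
x' = -3.5 + 0.8571·(sin -4.1062 − sin -2.3562) = -2.1895
y' = 0.5 − 0.8571·(cos -4.1062 − cos -2.3562) = 0.3823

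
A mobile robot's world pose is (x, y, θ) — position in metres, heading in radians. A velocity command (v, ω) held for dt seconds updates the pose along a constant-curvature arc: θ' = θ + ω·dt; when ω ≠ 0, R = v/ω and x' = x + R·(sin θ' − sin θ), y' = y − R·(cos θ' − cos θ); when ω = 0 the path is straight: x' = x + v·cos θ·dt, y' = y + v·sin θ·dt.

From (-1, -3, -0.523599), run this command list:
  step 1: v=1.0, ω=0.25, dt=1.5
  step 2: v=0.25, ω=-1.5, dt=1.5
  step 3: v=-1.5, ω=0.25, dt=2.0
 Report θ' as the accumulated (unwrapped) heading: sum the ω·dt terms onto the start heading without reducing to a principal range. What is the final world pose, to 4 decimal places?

(2.1174, -1.2925, -1.8986)

step 1: θ'=-0.1486 (R=4.0000) → pose (0.4078, -3.4918, -0.1486)
step 2: θ'=-2.3986 (R=-0.1667) → pose (0.4959, -3.7794, -2.3986)
step 3: θ'=-1.8986 (R=-6.0000) → pose (2.1174, -1.2925, -1.8986)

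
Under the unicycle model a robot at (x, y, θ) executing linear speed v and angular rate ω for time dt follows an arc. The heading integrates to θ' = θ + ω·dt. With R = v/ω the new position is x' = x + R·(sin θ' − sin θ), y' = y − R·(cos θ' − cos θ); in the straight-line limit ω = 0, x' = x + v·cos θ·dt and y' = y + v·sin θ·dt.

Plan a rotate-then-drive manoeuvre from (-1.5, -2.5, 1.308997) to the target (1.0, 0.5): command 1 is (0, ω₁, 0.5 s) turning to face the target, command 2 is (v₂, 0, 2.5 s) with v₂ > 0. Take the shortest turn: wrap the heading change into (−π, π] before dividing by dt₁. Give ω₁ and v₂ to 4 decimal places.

heading to target = atan2(0.5−-2.5, 1−-1.5) = 0.8761
Δθ = wrap(0.8761 − 1.3090) = -0.4329; ω₁ = Δθ/dt₁ = -0.8659
distance = √((1−-1.5)² + (0.5−-2.5)²) = 3.9051; v₂ = distance/dt₂ = 1.5620

ω₁ = -0.8659, v₂ = 1.5620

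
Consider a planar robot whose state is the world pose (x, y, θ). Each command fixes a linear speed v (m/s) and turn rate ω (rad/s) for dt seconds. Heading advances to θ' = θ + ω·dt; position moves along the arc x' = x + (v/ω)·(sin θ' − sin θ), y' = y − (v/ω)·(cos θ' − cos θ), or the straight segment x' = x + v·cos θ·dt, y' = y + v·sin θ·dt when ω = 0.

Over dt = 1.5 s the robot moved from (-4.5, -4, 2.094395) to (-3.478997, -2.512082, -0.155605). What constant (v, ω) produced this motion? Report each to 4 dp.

v = 1.5000, ω = -1.5000

Δθ = -0.155605 − 2.094395 = -2.250000
ω = Δθ/dt = -2.250000/1.5 = -1.5000
R = −Δy/(cos θ' − cos θ) = -1.0000
v = R·ω = -1.0000·-1.5000 = 1.5000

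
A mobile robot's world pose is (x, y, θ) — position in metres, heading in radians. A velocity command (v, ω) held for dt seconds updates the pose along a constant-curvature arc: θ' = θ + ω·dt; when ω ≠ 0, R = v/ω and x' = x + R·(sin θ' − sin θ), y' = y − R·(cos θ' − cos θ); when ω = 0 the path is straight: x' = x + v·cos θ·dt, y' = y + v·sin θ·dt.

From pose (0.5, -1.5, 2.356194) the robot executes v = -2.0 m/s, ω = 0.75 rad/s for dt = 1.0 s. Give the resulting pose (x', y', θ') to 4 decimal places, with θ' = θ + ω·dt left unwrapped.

(2.2912, -2.2794, 3.1062)

θ' = 2.3562 + 0.75·1.0 = 3.1062
R = v/ω = -2.0/0.75 = -2.6667
x' = 0.5 + -2.6667·(sin 3.1062 − sin 2.3562) = 2.2912
y' = -1.5 − -2.6667·(cos 3.1062 − cos 2.3562) = -2.2794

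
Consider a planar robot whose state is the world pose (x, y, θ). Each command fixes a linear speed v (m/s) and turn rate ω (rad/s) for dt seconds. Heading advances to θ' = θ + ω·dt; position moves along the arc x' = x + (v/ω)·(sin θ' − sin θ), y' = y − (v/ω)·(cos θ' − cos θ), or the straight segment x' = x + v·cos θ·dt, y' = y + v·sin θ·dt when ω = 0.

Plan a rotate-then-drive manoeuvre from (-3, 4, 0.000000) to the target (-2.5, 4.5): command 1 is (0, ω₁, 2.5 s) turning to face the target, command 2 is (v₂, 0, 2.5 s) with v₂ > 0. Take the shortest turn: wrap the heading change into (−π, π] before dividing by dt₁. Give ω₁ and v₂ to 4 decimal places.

heading to target = atan2(4.5−4, -2.5−-3) = 0.7854
Δθ = wrap(0.7854 − 0.0000) = 0.7854; ω₁ = Δθ/dt₁ = 0.3142
distance = √((-2.5−-3)² + (4.5−4)²) = 0.7071; v₂ = distance/dt₂ = 0.2828

ω₁ = 0.3142, v₂ = 0.2828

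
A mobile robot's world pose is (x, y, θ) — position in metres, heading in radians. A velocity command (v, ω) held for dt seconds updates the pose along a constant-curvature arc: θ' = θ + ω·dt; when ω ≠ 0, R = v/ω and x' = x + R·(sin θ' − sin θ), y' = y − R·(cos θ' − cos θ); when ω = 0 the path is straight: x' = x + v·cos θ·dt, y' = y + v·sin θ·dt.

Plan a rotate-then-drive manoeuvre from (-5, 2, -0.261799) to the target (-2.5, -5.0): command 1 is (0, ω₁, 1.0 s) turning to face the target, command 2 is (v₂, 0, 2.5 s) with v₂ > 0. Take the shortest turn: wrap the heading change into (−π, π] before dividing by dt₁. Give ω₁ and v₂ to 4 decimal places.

heading to target = atan2(-5−2, -2.5−-5) = -1.2278
Δθ = wrap(-1.2278 − -0.2618) = -0.9660; ω₁ = Δθ/dt₁ = -0.9660
distance = √((-2.5−-5)² + (-5−2)²) = 7.4330; v₂ = distance/dt₂ = 2.9732

ω₁ = -0.9660, v₂ = 2.9732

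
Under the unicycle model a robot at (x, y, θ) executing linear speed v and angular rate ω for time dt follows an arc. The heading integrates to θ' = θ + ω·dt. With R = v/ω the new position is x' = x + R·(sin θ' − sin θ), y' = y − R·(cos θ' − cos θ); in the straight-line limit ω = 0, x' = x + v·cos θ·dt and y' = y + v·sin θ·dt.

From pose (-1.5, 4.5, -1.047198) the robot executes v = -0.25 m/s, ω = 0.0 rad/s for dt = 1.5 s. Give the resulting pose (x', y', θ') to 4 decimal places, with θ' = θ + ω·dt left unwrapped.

θ' = -1.0472 + 0.0·1.5 = -1.0472
ω = 0 → straight: x' = -1.5 + -0.25·cos(-1.0472)·1.5 = -1.6875
y' = 4.5 + -0.25·sin(-1.0472)·1.5 = 4.8248

(-1.6875, 4.8248, -1.0472)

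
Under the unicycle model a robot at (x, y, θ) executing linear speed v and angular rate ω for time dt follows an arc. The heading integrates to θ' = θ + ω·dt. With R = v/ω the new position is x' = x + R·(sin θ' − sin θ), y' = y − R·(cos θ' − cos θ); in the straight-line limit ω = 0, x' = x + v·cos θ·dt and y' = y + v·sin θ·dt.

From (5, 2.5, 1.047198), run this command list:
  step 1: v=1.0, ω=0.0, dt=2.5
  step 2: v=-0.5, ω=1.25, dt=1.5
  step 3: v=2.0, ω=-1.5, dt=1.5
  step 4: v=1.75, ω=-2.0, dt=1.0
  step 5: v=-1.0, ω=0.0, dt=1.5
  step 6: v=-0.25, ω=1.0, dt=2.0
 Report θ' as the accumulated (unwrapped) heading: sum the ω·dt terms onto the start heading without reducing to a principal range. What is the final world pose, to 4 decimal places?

(6.6042, 7.5366, 0.6722)

step 1: θ'=1.0472 (straight) → pose (6.2500, 4.6651, 1.0472)
step 2: θ'=2.9222 (R=-0.4000) → pose (6.5094, 4.0747, 2.9222)
step 3: θ'=0.6722 (R=-1.3333) → pose (5.9693, 6.4193, 0.6722)
step 4: θ'=-1.3278 (R=-0.8750) → pose (7.3634, 5.9452, -1.3278)
step 5: θ'=-1.3278 (straight) → pose (7.0025, 7.4011, -1.3278)
step 6: θ'=0.6722 (R=-0.2500) → pose (6.6042, 7.5366, 0.6722)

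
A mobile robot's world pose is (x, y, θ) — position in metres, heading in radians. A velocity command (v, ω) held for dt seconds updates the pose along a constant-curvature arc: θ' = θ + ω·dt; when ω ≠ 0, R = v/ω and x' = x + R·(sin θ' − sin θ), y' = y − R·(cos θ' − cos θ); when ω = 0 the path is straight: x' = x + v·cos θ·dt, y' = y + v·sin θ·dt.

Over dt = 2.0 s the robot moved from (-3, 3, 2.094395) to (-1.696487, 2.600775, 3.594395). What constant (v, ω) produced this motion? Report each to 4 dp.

v = -0.7500, ω = 0.7500

Δθ = 3.594395 − 2.094395 = 1.500000
ω = Δθ/dt = 1.500000/2.0 = 0.7500
R = Δx/(sin θ' − sin θ) = -1.0000
v = R·ω = -1.0000·0.7500 = -0.7500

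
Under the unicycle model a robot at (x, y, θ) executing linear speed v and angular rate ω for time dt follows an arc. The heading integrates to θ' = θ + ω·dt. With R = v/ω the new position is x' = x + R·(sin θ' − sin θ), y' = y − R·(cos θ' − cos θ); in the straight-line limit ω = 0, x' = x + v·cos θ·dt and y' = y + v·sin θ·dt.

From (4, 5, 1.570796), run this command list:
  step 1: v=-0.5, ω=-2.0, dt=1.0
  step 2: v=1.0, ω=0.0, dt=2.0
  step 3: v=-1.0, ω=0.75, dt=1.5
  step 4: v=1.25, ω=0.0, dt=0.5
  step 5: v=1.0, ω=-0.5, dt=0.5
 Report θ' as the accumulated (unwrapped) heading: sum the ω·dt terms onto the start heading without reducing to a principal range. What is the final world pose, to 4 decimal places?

step 1: θ'=-0.4292 (R=0.2500) → pose (3.6460, 4.7727, -0.4292)
step 2: θ'=-0.4292 (straight) → pose (5.4646, 3.9404, -0.4292)
step 3: θ'=0.6958 (R=-1.3333) → pose (4.0550, 3.7514, 0.6958)
step 4: θ'=0.6958 (straight) → pose (4.5347, 4.1520, 0.6958)
step 5: θ'=0.4458 (R=-2.0000) → pose (4.9544, 4.4214, 0.4458)

(4.9544, 4.4214, 0.4458)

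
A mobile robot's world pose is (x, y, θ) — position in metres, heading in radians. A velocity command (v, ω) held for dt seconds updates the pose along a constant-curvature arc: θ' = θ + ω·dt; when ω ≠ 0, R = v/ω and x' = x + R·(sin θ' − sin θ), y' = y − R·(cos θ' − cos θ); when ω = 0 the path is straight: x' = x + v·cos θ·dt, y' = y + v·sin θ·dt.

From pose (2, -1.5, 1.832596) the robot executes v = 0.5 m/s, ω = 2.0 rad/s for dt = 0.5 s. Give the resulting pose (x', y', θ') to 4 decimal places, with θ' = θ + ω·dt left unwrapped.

(1.8345, -1.3265, 2.8326)

θ' = 1.8326 + 2.0·0.5 = 2.8326
R = v/ω = 0.5/2.0 = 0.2500
x' = 2 + 0.2500·(sin 2.8326 − sin 1.8326) = 1.8345
y' = -1.5 − 0.2500·(cos 2.8326 − cos 1.8326) = -1.3265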